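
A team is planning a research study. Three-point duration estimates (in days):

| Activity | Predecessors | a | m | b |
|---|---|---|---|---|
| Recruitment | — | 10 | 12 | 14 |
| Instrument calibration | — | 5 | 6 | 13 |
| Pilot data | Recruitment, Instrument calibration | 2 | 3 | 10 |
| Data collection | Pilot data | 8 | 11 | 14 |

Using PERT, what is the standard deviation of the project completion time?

te_Recruitment = (10 + 4·12 + 14)/6 = 72/6 = 12; σ²_Recruitment = ((14−10)/6)² = 0.444
te_Instrument calibration = (5 + 4·6 + 13)/6 = 42/6 = 7; σ²_Instrument calibration = ((13−5)/6)² = 1.778
te_Pilot data = (2 + 4·3 + 10)/6 = 24/6 = 4; σ²_Pilot data = ((10−2)/6)² = 1.778
te_Data collection = (8 + 4·11 + 14)/6 = 66/6 = 11; σ²_Data collection = ((14−8)/6)² = 1.000

Forward pass:
ES_Recruitment = 0; EF_Recruitment = 12
ES_Instrument calibration = 0; EF_Instrument calibration = 7
ES_Pilot data = max(EF_Recruitment=12, EF_Instrument calibration=7) = 12; EF_Pilot data = 12+4 = 16
ES_Data collection = 16; EF_Data collection = 16+11 = 27
Expected project duration μ = 27 days. Critical path: Recruitment → Pilot data → Data collection.

Variance along critical path = 0.444 + 1.778 + 1.000 = 3.222
σ = √3.222 = 1.795 days

1.80 days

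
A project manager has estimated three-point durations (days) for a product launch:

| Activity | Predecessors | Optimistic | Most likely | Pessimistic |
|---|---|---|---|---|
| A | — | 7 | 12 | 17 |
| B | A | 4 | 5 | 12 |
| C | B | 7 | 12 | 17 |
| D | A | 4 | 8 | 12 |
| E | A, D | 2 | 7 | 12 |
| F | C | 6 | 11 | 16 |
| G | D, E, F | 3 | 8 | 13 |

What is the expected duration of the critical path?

te_A = (7 + 4·12 + 17)/6 = 72/6 = 12
te_B = (4 + 4·5 + 12)/6 = 36/6 = 6
te_C = (7 + 4·12 + 17)/6 = 72/6 = 12
te_D = (4 + 4·8 + 12)/6 = 48/6 = 8
te_E = (2 + 4·7 + 12)/6 = 42/6 = 7
te_F = (6 + 4·11 + 16)/6 = 66/6 = 11
te_G = (3 + 4·8 + 13)/6 = 48/6 = 8

Forward pass:
ES_A = 0; EF_A = 12
ES_B = 12; EF_B = 12+6 = 18
ES_C = 18; EF_C = 18+12 = 30
ES_D = 12; EF_D = 12+8 = 20
ES_E = max(EF_A=12, EF_D=20) = 20; EF_E = 20+7 = 27
ES_F = 30; EF_F = 30+11 = 41
ES_G = max(EF_D=20, EF_E=27, EF_F=41) = 41; EF_G = 41+8 = 49
Expected project duration μ = 49 days. Critical path: A → B → C → F → G.

49 days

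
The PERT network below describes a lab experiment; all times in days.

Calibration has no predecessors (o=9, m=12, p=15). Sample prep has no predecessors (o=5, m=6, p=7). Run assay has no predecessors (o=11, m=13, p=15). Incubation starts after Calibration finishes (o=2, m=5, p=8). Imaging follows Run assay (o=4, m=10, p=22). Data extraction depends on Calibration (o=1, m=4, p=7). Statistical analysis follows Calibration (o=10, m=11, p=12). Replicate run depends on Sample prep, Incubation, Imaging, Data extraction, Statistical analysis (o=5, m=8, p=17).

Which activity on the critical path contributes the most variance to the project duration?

te_Calibration = (9 + 4·12 + 15)/6 = 72/6 = 12; σ²_Calibration = ((15−9)/6)² = 1.000
te_Sample prep = (5 + 4·6 + 7)/6 = 36/6 = 6; σ²_Sample prep = ((7−5)/6)² = 0.111
te_Run assay = (11 + 4·13 + 15)/6 = 78/6 = 13; σ²_Run assay = ((15−11)/6)² = 0.444
te_Incubation = (2 + 4·5 + 8)/6 = 30/6 = 5; σ²_Incubation = ((8−2)/6)² = 1.000
te_Imaging = (4 + 4·10 + 22)/6 = 66/6 = 11; σ²_Imaging = ((22−4)/6)² = 9.000
te_Data extraction = (1 + 4·4 + 7)/6 = 24/6 = 4; σ²_Data extraction = ((7−1)/6)² = 1.000
te_Statistical analysis = (10 + 4·11 + 12)/6 = 66/6 = 11; σ²_Statistical analysis = ((12−10)/6)² = 0.111
te_Replicate run = (5 + 4·8 + 17)/6 = 54/6 = 9; σ²_Replicate run = ((17−5)/6)² = 4.000

Forward pass:
ES_Calibration = 0; EF_Calibration = 12
ES_Sample prep = 0; EF_Sample prep = 6
ES_Run assay = 0; EF_Run assay = 13
ES_Incubation = 12; EF_Incubation = 12+5 = 17
ES_Imaging = 13; EF_Imaging = 13+11 = 24
ES_Data extraction = 12; EF_Data extraction = 12+4 = 16
ES_Statistical analysis = 12; EF_Statistical analysis = 12+11 = 23
ES_Replicate run = max(EF_Sample prep=6, EF_Incubation=17, EF_Imaging=24, EF_Data extraction=16, EF_Statistical analysis=23) = 24; EF_Replicate run = 24+9 = 33
Expected project duration μ = 33 days. Critical path: Run assay → Imaging → Replicate run.

Variances on critical path: σ²_Run assay=0.444, σ²_Imaging=9.000, σ²_Replicate run=4.000.
Largest is σ²_Imaging = 9.000.

Imaging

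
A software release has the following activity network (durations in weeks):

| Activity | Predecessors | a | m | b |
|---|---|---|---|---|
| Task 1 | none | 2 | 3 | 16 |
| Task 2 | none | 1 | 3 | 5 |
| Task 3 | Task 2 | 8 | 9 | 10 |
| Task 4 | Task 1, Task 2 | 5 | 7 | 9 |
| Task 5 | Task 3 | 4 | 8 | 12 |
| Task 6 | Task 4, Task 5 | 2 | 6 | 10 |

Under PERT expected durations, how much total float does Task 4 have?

te_Task 1 = (2 + 4·3 + 16)/6 = 30/6 = 5
te_Task 2 = (1 + 4·3 + 5)/6 = 18/6 = 3
te_Task 3 = (8 + 4·9 + 10)/6 = 54/6 = 9
te_Task 4 = (5 + 4·7 + 9)/6 = 42/6 = 7
te_Task 5 = (4 + 4·8 + 12)/6 = 48/6 = 8
te_Task 6 = (2 + 4·6 + 10)/6 = 36/6 = 6

Forward pass:
ES_Task 1 = 0; EF_Task 1 = 5
ES_Task 2 = 0; EF_Task 2 = 3
ES_Task 3 = 3; EF_Task 3 = 3+9 = 12
ES_Task 4 = max(EF_Task 1=5, EF_Task 2=3) = 5; EF_Task 4 = 5+7 = 12
ES_Task 5 = 12; EF_Task 5 = 12+8 = 20
ES_Task 6 = max(EF_Task 4=12, EF_Task 5=20) = 20; EF_Task 6 = 20+6 = 26
Expected project duration μ = 26 weeks. Critical path: Task 2 → Task 3 → Task 5 → Task 6.

Backward pass:
LF_Task 6 = 26; LS_Task 6 = 26−6 = 20
LF_Task 5 = LS_Task 6 = 20; LS_Task 5 = 20−8 = 12
LF_Task 4 = LS_Task 6 = 20; LS_Task 4 = 20−7 = 13
LF_Task 3 = LS_Task 5 = 12; LS_Task 3 = 12−9 = 3
LF_Task 2 = min(LS_Task 3=3, LS_Task 4=13) = 3; LS_Task 2 = 3−3 = 0
LF_Task 1 = LS_Task 4 = 13; LS_Task 1 = 13−5 = 8
Slack_Task 4 = LS_Task 4 − ES_Task 4 = 13 − 5 = 8

8 weeks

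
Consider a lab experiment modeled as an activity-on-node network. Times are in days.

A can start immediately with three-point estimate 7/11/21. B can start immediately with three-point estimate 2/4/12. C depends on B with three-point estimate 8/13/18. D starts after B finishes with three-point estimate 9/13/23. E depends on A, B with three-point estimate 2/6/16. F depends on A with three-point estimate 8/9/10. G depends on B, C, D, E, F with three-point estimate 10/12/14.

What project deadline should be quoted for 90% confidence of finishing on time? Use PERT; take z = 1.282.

te_A = (7 + 4·11 + 21)/6 = 72/6 = 12; σ²_A = ((21−7)/6)² = 5.444
te_B = (2 + 4·4 + 12)/6 = 30/6 = 5; σ²_B = ((12−2)/6)² = 2.778
te_C = (8 + 4·13 + 18)/6 = 78/6 = 13; σ²_C = ((18−8)/6)² = 2.778
te_D = (9 + 4·13 + 23)/6 = 84/6 = 14; σ²_D = ((23−9)/6)² = 5.444
te_E = (2 + 4·6 + 16)/6 = 42/6 = 7; σ²_E = ((16−2)/6)² = 5.444
te_F = (8 + 4·9 + 10)/6 = 54/6 = 9; σ²_F = ((10−8)/6)² = 0.111
te_G = (10 + 4·12 + 14)/6 = 72/6 = 12; σ²_G = ((14−10)/6)² = 0.444

Forward pass:
ES_A = 0; EF_A = 12
ES_B = 0; EF_B = 5
ES_C = 5; EF_C = 5+13 = 18
ES_D = 5; EF_D = 5+14 = 19
ES_E = max(EF_A=12, EF_B=5) = 12; EF_E = 12+7 = 19
ES_F = 12; EF_F = 12+9 = 21
ES_G = max(EF_B=5, EF_C=18, EF_D=19, EF_E=19, EF_F=21) = 21; EF_G = 21+12 = 33
Expected project duration μ = 33 days. Critical path: A → F → G.

Variance along critical path = 5.444 + 0.111 + 0.444 = 6.000; σ = 2.449 days.
D = μ + z·σ = 33 + 1.282·2.449 = 36.1 days

36.1 days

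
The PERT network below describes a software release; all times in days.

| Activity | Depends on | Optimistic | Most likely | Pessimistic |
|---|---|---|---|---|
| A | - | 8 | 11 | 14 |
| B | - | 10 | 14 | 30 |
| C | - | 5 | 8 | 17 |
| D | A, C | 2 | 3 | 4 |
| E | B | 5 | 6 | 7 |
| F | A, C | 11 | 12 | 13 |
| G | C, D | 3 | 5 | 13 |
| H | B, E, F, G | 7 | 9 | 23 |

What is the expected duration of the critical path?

te_A = (8 + 4·11 + 14)/6 = 66/6 = 11
te_B = (10 + 4·14 + 30)/6 = 96/6 = 16
te_C = (5 + 4·8 + 17)/6 = 54/6 = 9
te_D = (2 + 4·3 + 4)/6 = 18/6 = 3
te_E = (5 + 4·6 + 7)/6 = 36/6 = 6
te_F = (11 + 4·12 + 13)/6 = 72/6 = 12
te_G = (3 + 4·5 + 13)/6 = 36/6 = 6
te_H = (7 + 4·9 + 23)/6 = 66/6 = 11

Forward pass:
ES_A = 0; EF_A = 11
ES_B = 0; EF_B = 16
ES_C = 0; EF_C = 9
ES_D = max(EF_A=11, EF_C=9) = 11; EF_D = 11+3 = 14
ES_E = 16; EF_E = 16+6 = 22
ES_F = max(EF_A=11, EF_C=9) = 11; EF_F = 11+12 = 23
ES_G = max(EF_C=9, EF_D=14) = 14; EF_G = 14+6 = 20
ES_H = max(EF_B=16, EF_E=22, EF_F=23, EF_G=20) = 23; EF_H = 23+11 = 34
Expected project duration μ = 34 days. Critical path: A → F → H.

34 days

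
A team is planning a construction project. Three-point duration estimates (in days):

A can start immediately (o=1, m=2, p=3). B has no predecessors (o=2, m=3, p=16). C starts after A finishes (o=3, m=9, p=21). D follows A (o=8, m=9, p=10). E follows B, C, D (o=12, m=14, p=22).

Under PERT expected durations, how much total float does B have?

7 days

te_A = (1 + 4·2 + 3)/6 = 12/6 = 2
te_B = (2 + 4·3 + 16)/6 = 30/6 = 5
te_C = (3 + 4·9 + 21)/6 = 60/6 = 10
te_D = (8 + 4·9 + 10)/6 = 54/6 = 9
te_E = (12 + 4·14 + 22)/6 = 90/6 = 15

Forward pass:
ES_A = 0; EF_A = 2
ES_B = 0; EF_B = 5
ES_C = 2; EF_C = 2+10 = 12
ES_D = 2; EF_D = 2+9 = 11
ES_E = max(EF_B=5, EF_C=12, EF_D=11) = 12; EF_E = 12+15 = 27
Expected project duration μ = 27 days. Critical path: A → C → E.

Backward pass:
LF_E = 27; LS_E = 27−15 = 12
LF_D = LS_E = 12; LS_D = 12−9 = 3
LF_C = LS_E = 12; LS_C = 12−10 = 2
LF_B = LS_E = 12; LS_B = 12−5 = 7
LF_A = min(LS_C=2, LS_D=3) = 2; LS_A = 2−2 = 0
Slack_B = LS_B − ES_B = 7 − 0 = 7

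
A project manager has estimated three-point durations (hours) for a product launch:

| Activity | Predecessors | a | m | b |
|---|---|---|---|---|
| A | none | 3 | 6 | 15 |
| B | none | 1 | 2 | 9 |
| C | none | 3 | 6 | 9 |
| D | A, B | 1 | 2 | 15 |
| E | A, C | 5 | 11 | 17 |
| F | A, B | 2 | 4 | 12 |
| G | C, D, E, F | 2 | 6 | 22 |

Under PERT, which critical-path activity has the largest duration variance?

te_A = (3 + 4·6 + 15)/6 = 42/6 = 7; σ²_A = ((15−3)/6)² = 4.000
te_B = (1 + 4·2 + 9)/6 = 18/6 = 3; σ²_B = ((9−1)/6)² = 1.778
te_C = (3 + 4·6 + 9)/6 = 36/6 = 6; σ²_C = ((9−3)/6)² = 1.000
te_D = (1 + 4·2 + 15)/6 = 24/6 = 4; σ²_D = ((15−1)/6)² = 5.444
te_E = (5 + 4·11 + 17)/6 = 66/6 = 11; σ²_E = ((17−5)/6)² = 4.000
te_F = (2 + 4·4 + 12)/6 = 30/6 = 5; σ²_F = ((12−2)/6)² = 2.778
te_G = (2 + 4·6 + 22)/6 = 48/6 = 8; σ²_G = ((22−2)/6)² = 11.111

Forward pass:
ES_A = 0; EF_A = 7
ES_B = 0; EF_B = 3
ES_C = 0; EF_C = 6
ES_D = max(EF_A=7, EF_B=3) = 7; EF_D = 7+4 = 11
ES_E = max(EF_A=7, EF_C=6) = 7; EF_E = 7+11 = 18
ES_F = max(EF_A=7, EF_B=3) = 7; EF_F = 7+5 = 12
ES_G = max(EF_C=6, EF_D=11, EF_E=18, EF_F=12) = 18; EF_G = 18+8 = 26
Expected project duration μ = 26 hours. Critical path: A → E → G.

Variances on critical path: σ²_A=4.000, σ²_E=4.000, σ²_G=11.111.
Largest is σ²_G = 11.111.

G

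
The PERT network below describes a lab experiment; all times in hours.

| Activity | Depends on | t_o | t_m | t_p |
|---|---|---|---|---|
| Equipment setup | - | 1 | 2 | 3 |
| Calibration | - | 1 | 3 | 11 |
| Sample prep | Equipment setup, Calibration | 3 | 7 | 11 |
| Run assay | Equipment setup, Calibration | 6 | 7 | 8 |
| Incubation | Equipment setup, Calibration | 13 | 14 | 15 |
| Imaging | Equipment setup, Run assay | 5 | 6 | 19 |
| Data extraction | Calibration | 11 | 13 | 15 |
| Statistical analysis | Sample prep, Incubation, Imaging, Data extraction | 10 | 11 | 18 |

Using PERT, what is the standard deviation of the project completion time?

3.18 hours

te_Equipment setup = (1 + 4·2 + 3)/6 = 12/6 = 2; σ²_Equipment setup = ((3−1)/6)² = 0.111
te_Calibration = (1 + 4·3 + 11)/6 = 24/6 = 4; σ²_Calibration = ((11−1)/6)² = 2.778
te_Sample prep = (3 + 4·7 + 11)/6 = 42/6 = 7; σ²_Sample prep = ((11−3)/6)² = 1.778
te_Run assay = (6 + 4·7 + 8)/6 = 42/6 = 7; σ²_Run assay = ((8−6)/6)² = 0.111
te_Incubation = (13 + 4·14 + 15)/6 = 84/6 = 14; σ²_Incubation = ((15−13)/6)² = 0.111
te_Imaging = (5 + 4·6 + 19)/6 = 48/6 = 8; σ²_Imaging = ((19−5)/6)² = 5.444
te_Data extraction = (11 + 4·13 + 15)/6 = 78/6 = 13; σ²_Data extraction = ((15−11)/6)² = 0.444
te_Statistical analysis = (10 + 4·11 + 18)/6 = 72/6 = 12; σ²_Statistical analysis = ((18−10)/6)² = 1.778

Forward pass:
ES_Equipment setup = 0; EF_Equipment setup = 2
ES_Calibration = 0; EF_Calibration = 4
ES_Sample prep = max(EF_Equipment setup=2, EF_Calibration=4) = 4; EF_Sample prep = 4+7 = 11
ES_Run assay = max(EF_Equipment setup=2, EF_Calibration=4) = 4; EF_Run assay = 4+7 = 11
ES_Incubation = max(EF_Equipment setup=2, EF_Calibration=4) = 4; EF_Incubation = 4+14 = 18
ES_Imaging = max(EF_Equipment setup=2, EF_Run assay=11) = 11; EF_Imaging = 11+8 = 19
ES_Data extraction = 4; EF_Data extraction = 4+13 = 17
ES_Statistical analysis = max(EF_Sample prep=11, EF_Incubation=18, EF_Imaging=19, EF_Data extraction=17) = 19; EF_Statistical analysis = 19+12 = 31
Expected project duration μ = 31 hours. Critical path: Calibration → Run assay → Imaging → Statistical analysis.

Variance along critical path = 2.778 + 0.111 + 5.444 + 1.778 = 10.111
σ = √10.111 = 3.180 hours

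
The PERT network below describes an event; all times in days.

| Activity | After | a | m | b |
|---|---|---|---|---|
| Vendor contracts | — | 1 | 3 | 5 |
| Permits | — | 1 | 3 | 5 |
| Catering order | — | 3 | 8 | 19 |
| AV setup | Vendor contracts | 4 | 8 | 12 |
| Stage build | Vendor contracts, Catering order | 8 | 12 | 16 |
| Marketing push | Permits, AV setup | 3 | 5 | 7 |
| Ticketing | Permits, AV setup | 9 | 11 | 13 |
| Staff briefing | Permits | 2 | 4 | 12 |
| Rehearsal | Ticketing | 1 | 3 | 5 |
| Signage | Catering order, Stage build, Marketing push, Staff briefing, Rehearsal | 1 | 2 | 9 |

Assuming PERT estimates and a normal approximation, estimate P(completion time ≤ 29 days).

0.674

te_Vendor contracts = (1 + 4·3 + 5)/6 = 18/6 = 3; σ²_Vendor contracts = ((5−1)/6)² = 0.444
te_Permits = (1 + 4·3 + 5)/6 = 18/6 = 3; σ²_Permits = ((5−1)/6)² = 0.444
te_Catering order = (3 + 4·8 + 19)/6 = 54/6 = 9; σ²_Catering order = ((19−3)/6)² = 7.111
te_AV setup = (4 + 4·8 + 12)/6 = 48/6 = 8; σ²_AV setup = ((12−4)/6)² = 1.778
te_Stage build = (8 + 4·12 + 16)/6 = 72/6 = 12; σ²_Stage build = ((16−8)/6)² = 1.778
te_Marketing push = (3 + 4·5 + 7)/6 = 30/6 = 5; σ²_Marketing push = ((7−3)/6)² = 0.444
te_Ticketing = (9 + 4·11 + 13)/6 = 66/6 = 11; σ²_Ticketing = ((13−9)/6)² = 0.444
te_Staff briefing = (2 + 4·4 + 12)/6 = 30/6 = 5; σ²_Staff briefing = ((12−2)/6)² = 2.778
te_Rehearsal = (1 + 4·3 + 5)/6 = 18/6 = 3; σ²_Rehearsal = ((5−1)/6)² = 0.444
te_Signage = (1 + 4·2 + 9)/6 = 18/6 = 3; σ²_Signage = ((9−1)/6)² = 1.778

Forward pass:
ES_Vendor contracts = 0; EF_Vendor contracts = 3
ES_Permits = 0; EF_Permits = 3
ES_Catering order = 0; EF_Catering order = 9
ES_AV setup = 3; EF_AV setup = 3+8 = 11
ES_Stage build = max(EF_Vendor contracts=3, EF_Catering order=9) = 9; EF_Stage build = 9+12 = 21
ES_Marketing push = max(EF_Permits=3, EF_AV setup=11) = 11; EF_Marketing push = 11+5 = 16
ES_Ticketing = max(EF_Permits=3, EF_AV setup=11) = 11; EF_Ticketing = 11+11 = 22
ES_Staff briefing = 3; EF_Staff briefing = 3+5 = 8
ES_Rehearsal = 22; EF_Rehearsal = 22+3 = 25
ES_Signage = max(EF_Catering order=9, EF_Stage build=21, EF_Marketing push=16, EF_Staff briefing=8, EF_Rehearsal=25) = 25; EF_Signage = 25+3 = 28
Expected project duration μ = 28 days. Critical path: Vendor contracts → AV setup → Ticketing → Rehearsal → Signage.

Variance along critical path = 0.444 + 1.778 + 0.444 + 0.444 + 1.778 = 4.889; σ = √4.889 = 2.211 days.
Z = (29 − 28) / 2.211 = 0.452
P(T ≤ 29) = Φ(0.452) ≈ 0.674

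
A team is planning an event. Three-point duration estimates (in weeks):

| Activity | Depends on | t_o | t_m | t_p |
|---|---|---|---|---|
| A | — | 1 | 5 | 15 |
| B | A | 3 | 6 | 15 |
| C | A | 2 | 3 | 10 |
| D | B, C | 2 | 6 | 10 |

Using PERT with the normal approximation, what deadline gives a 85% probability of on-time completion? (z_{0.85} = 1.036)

22.5 weeks

te_A = (1 + 4·5 + 15)/6 = 36/6 = 6; σ²_A = ((15−1)/6)² = 5.444
te_B = (3 + 4·6 + 15)/6 = 42/6 = 7; σ²_B = ((15−3)/6)² = 4.000
te_C = (2 + 4·3 + 10)/6 = 24/6 = 4; σ²_C = ((10−2)/6)² = 1.778
te_D = (2 + 4·6 + 10)/6 = 36/6 = 6; σ²_D = ((10−2)/6)² = 1.778

Forward pass:
ES_A = 0; EF_A = 6
ES_B = 6; EF_B = 6+7 = 13
ES_C = 6; EF_C = 6+4 = 10
ES_D = max(EF_B=13, EF_C=10) = 13; EF_D = 13+6 = 19
Expected project duration μ = 19 weeks. Critical path: A → B → D.

Variance along critical path = 5.444 + 4.000 + 1.778 = 11.222; σ = 3.350 weeks.
D = μ + z·σ = 19 + 1.036·3.350 = 22.5 weeks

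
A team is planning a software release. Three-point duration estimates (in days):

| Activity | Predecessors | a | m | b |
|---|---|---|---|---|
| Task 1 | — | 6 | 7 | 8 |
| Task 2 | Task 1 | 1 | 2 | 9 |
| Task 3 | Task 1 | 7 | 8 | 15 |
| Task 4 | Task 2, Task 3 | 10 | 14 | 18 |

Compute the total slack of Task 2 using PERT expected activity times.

te_Task 1 = (6 + 4·7 + 8)/6 = 42/6 = 7
te_Task 2 = (1 + 4·2 + 9)/6 = 18/6 = 3
te_Task 3 = (7 + 4·8 + 15)/6 = 54/6 = 9
te_Task 4 = (10 + 4·14 + 18)/6 = 84/6 = 14

Forward pass:
ES_Task 1 = 0; EF_Task 1 = 7
ES_Task 2 = 7; EF_Task 2 = 7+3 = 10
ES_Task 3 = 7; EF_Task 3 = 7+9 = 16
ES_Task 4 = max(EF_Task 2=10, EF_Task 3=16) = 16; EF_Task 4 = 16+14 = 30
Expected project duration μ = 30 days. Critical path: Task 1 → Task 3 → Task 4.

Backward pass:
LF_Task 4 = 30; LS_Task 4 = 30−14 = 16
LF_Task 3 = LS_Task 4 = 16; LS_Task 3 = 16−9 = 7
LF_Task 2 = LS_Task 4 = 16; LS_Task 2 = 16−3 = 13
LF_Task 1 = min(LS_Task 2=13, LS_Task 3=7) = 7; LS_Task 1 = 7−7 = 0
Slack_Task 2 = LS_Task 2 − ES_Task 2 = 13 − 7 = 6

6 days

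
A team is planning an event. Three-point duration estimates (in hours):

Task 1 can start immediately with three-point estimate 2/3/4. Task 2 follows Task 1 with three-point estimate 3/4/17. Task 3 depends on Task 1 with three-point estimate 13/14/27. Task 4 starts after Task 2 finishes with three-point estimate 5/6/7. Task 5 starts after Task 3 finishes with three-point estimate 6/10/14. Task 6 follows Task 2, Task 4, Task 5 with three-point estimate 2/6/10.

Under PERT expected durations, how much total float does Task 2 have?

14 hours

te_Task 1 = (2 + 4·3 + 4)/6 = 18/6 = 3
te_Task 2 = (3 + 4·4 + 17)/6 = 36/6 = 6
te_Task 3 = (13 + 4·14 + 27)/6 = 96/6 = 16
te_Task 4 = (5 + 4·6 + 7)/6 = 36/6 = 6
te_Task 5 = (6 + 4·10 + 14)/6 = 60/6 = 10
te_Task 6 = (2 + 4·6 + 10)/6 = 36/6 = 6

Forward pass:
ES_Task 1 = 0; EF_Task 1 = 3
ES_Task 2 = 3; EF_Task 2 = 3+6 = 9
ES_Task 3 = 3; EF_Task 3 = 3+16 = 19
ES_Task 4 = 9; EF_Task 4 = 9+6 = 15
ES_Task 5 = 19; EF_Task 5 = 19+10 = 29
ES_Task 6 = max(EF_Task 2=9, EF_Task 4=15, EF_Task 5=29) = 29; EF_Task 6 = 29+6 = 35
Expected project duration μ = 35 hours. Critical path: Task 1 → Task 3 → Task 5 → Task 6.

Backward pass:
LF_Task 6 = 35; LS_Task 6 = 35−6 = 29
LF_Task 5 = LS_Task 6 = 29; LS_Task 5 = 29−10 = 19
LF_Task 4 = LS_Task 6 = 29; LS_Task 4 = 29−6 = 23
LF_Task 3 = LS_Task 5 = 19; LS_Task 3 = 19−16 = 3
LF_Task 2 = min(LS_Task 4=23, LS_Task 6=29) = 23; LS_Task 2 = 23−6 = 17
LF_Task 1 = min(LS_Task 2=17, LS_Task 3=3) = 3; LS_Task 1 = 3−3 = 0
Slack_Task 2 = LS_Task 2 − ES_Task 2 = 17 − 3 = 14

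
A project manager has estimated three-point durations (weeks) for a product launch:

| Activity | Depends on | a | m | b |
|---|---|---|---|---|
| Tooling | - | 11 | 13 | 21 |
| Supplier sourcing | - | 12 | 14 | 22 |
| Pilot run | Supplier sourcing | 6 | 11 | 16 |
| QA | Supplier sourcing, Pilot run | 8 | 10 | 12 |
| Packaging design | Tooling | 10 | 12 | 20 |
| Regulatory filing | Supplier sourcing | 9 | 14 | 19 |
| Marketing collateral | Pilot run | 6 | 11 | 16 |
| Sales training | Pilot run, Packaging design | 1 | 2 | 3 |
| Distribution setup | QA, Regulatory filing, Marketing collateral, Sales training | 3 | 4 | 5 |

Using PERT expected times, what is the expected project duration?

te_Tooling = (11 + 4·13 + 21)/6 = 84/6 = 14
te_Supplier sourcing = (12 + 4·14 + 22)/6 = 90/6 = 15
te_Pilot run = (6 + 4·11 + 16)/6 = 66/6 = 11
te_QA = (8 + 4·10 + 12)/6 = 60/6 = 10
te_Packaging design = (10 + 4·12 + 20)/6 = 78/6 = 13
te_Regulatory filing = (9 + 4·14 + 19)/6 = 84/6 = 14
te_Marketing collateral = (6 + 4·11 + 16)/6 = 66/6 = 11
te_Sales training = (1 + 4·2 + 3)/6 = 12/6 = 2
te_Distribution setup = (3 + 4·4 + 5)/6 = 24/6 = 4

Forward pass:
ES_Tooling = 0; EF_Tooling = 14
ES_Supplier sourcing = 0; EF_Supplier sourcing = 15
ES_Pilot run = 15; EF_Pilot run = 15+11 = 26
ES_QA = max(EF_Supplier sourcing=15, EF_Pilot run=26) = 26; EF_QA = 26+10 = 36
ES_Packaging design = 14; EF_Packaging design = 14+13 = 27
ES_Regulatory filing = 15; EF_Regulatory filing = 15+14 = 29
ES_Marketing collateral = 26; EF_Marketing collateral = 26+11 = 37
ES_Sales training = max(EF_Pilot run=26, EF_Packaging design=27) = 27; EF_Sales training = 27+2 = 29
ES_Distribution setup = max(EF_QA=36, EF_Regulatory filing=29, EF_Marketing collateral=37, EF_Sales training=29) = 37; EF_Distribution setup = 37+4 = 41
Expected project duration μ = 41 weeks. Critical path: Supplier sourcing → Pilot run → Marketing collateral → Distribution setup.

41 weeks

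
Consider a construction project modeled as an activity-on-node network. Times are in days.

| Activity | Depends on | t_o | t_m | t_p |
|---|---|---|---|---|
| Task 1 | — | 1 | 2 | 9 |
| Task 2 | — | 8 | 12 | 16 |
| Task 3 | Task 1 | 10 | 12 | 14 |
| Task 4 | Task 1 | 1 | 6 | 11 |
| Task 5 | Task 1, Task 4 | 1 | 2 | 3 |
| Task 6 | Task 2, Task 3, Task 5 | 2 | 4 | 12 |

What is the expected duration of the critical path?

te_Task 1 = (1 + 4·2 + 9)/6 = 18/6 = 3
te_Task 2 = (8 + 4·12 + 16)/6 = 72/6 = 12
te_Task 3 = (10 + 4·12 + 14)/6 = 72/6 = 12
te_Task 4 = (1 + 4·6 + 11)/6 = 36/6 = 6
te_Task 5 = (1 + 4·2 + 3)/6 = 12/6 = 2
te_Task 6 = (2 + 4·4 + 12)/6 = 30/6 = 5

Forward pass:
ES_Task 1 = 0; EF_Task 1 = 3
ES_Task 2 = 0; EF_Task 2 = 12
ES_Task 3 = 3; EF_Task 3 = 3+12 = 15
ES_Task 4 = 3; EF_Task 4 = 3+6 = 9
ES_Task 5 = max(EF_Task 1=3, EF_Task 4=9) = 9; EF_Task 5 = 9+2 = 11
ES_Task 6 = max(EF_Task 2=12, EF_Task 3=15, EF_Task 5=11) = 15; EF_Task 6 = 15+5 = 20
Expected project duration μ = 20 days. Critical path: Task 1 → Task 3 → Task 6.

20 days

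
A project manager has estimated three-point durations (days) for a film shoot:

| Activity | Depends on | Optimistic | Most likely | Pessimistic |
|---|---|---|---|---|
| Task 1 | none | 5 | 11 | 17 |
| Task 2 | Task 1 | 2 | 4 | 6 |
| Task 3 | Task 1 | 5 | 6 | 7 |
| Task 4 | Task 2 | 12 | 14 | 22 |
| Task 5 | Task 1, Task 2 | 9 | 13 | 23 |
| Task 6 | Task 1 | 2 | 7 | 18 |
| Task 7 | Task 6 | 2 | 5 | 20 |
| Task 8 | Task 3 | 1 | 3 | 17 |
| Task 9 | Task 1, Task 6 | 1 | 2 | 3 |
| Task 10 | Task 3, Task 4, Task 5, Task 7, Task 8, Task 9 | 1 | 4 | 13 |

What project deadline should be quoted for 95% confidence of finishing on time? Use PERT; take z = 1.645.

te_Task 1 = (5 + 4·11 + 17)/6 = 66/6 = 11; σ²_Task 1 = ((17−5)/6)² = 4.000
te_Task 2 = (2 + 4·4 + 6)/6 = 24/6 = 4; σ²_Task 2 = ((6−2)/6)² = 0.444
te_Task 3 = (5 + 4·6 + 7)/6 = 36/6 = 6; σ²_Task 3 = ((7−5)/6)² = 0.111
te_Task 4 = (12 + 4·14 + 22)/6 = 90/6 = 15; σ²_Task 4 = ((22−12)/6)² = 2.778
te_Task 5 = (9 + 4·13 + 23)/6 = 84/6 = 14; σ²_Task 5 = ((23−9)/6)² = 5.444
te_Task 6 = (2 + 4·7 + 18)/6 = 48/6 = 8; σ²_Task 6 = ((18−2)/6)² = 7.111
te_Task 7 = (2 + 4·5 + 20)/6 = 42/6 = 7; σ²_Task 7 = ((20−2)/6)² = 9.000
te_Task 8 = (1 + 4·3 + 17)/6 = 30/6 = 5; σ²_Task 8 = ((17−1)/6)² = 7.111
te_Task 9 = (1 + 4·2 + 3)/6 = 12/6 = 2; σ²_Task 9 = ((3−1)/6)² = 0.111
te_Task 10 = (1 + 4·4 + 13)/6 = 30/6 = 5; σ²_Task 10 = ((13−1)/6)² = 4.000

Forward pass:
ES_Task 1 = 0; EF_Task 1 = 11
ES_Task 2 = 11; EF_Task 2 = 11+4 = 15
ES_Task 3 = 11; EF_Task 3 = 11+6 = 17
ES_Task 4 = 15; EF_Task 4 = 15+15 = 30
ES_Task 5 = max(EF_Task 1=11, EF_Task 2=15) = 15; EF_Task 5 = 15+14 = 29
ES_Task 6 = 11; EF_Task 6 = 11+8 = 19
ES_Task 7 = 19; EF_Task 7 = 19+7 = 26
ES_Task 8 = 17; EF_Task 8 = 17+5 = 22
ES_Task 9 = max(EF_Task 1=11, EF_Task 6=19) = 19; EF_Task 9 = 19+2 = 21
ES_Task 10 = max(EF_Task 3=17, EF_Task 4=30, EF_Task 5=29, EF_Task 7=26, EF_Task 8=22, EF_Task 9=21) = 30; EF_Task 10 = 30+5 = 35
Expected project duration μ = 35 days. Critical path: Task 1 → Task 2 → Task 4 → Task 10.

Variance along critical path = 4.000 + 0.444 + 2.778 + 4.000 = 11.222; σ = 3.350 days.
D = μ + z·σ = 35 + 1.645·3.350 = 40.5 days

40.5 days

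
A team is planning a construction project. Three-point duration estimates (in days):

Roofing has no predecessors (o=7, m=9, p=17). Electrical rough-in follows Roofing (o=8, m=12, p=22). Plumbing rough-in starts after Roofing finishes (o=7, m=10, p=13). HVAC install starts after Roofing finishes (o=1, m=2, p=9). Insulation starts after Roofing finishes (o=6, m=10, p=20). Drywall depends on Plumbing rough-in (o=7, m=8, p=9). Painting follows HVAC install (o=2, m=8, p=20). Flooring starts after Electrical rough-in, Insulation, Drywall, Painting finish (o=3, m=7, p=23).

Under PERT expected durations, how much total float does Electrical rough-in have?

5 days

te_Roofing = (7 + 4·9 + 17)/6 = 60/6 = 10
te_Electrical rough-in = (8 + 4·12 + 22)/6 = 78/6 = 13
te_Plumbing rough-in = (7 + 4·10 + 13)/6 = 60/6 = 10
te_HVAC install = (1 + 4·2 + 9)/6 = 18/6 = 3
te_Insulation = (6 + 4·10 + 20)/6 = 66/6 = 11
te_Drywall = (7 + 4·8 + 9)/6 = 48/6 = 8
te_Painting = (2 + 4·8 + 20)/6 = 54/6 = 9
te_Flooring = (3 + 4·7 + 23)/6 = 54/6 = 9

Forward pass:
ES_Roofing = 0; EF_Roofing = 10
ES_Electrical rough-in = 10; EF_Electrical rough-in = 10+13 = 23
ES_Plumbing rough-in = 10; EF_Plumbing rough-in = 10+10 = 20
ES_HVAC install = 10; EF_HVAC install = 10+3 = 13
ES_Insulation = 10; EF_Insulation = 10+11 = 21
ES_Drywall = 20; EF_Drywall = 20+8 = 28
ES_Painting = 13; EF_Painting = 13+9 = 22
ES_Flooring = max(EF_Electrical rough-in=23, EF_Insulation=21, EF_Drywall=28, EF_Painting=22) = 28; EF_Flooring = 28+9 = 37
Expected project duration μ = 37 days. Critical path: Roofing → Plumbing rough-in → Drywall → Flooring.

Backward pass:
LF_Flooring = 37; LS_Flooring = 37−9 = 28
LF_Painting = LS_Flooring = 28; LS_Painting = 28−9 = 19
LF_Drywall = LS_Flooring = 28; LS_Drywall = 28−8 = 20
LF_Insulation = LS_Flooring = 28; LS_Insulation = 28−11 = 17
LF_HVAC install = LS_Painting = 19; LS_HVAC install = 19−3 = 16
LF_Plumbing rough-in = LS_Drywall = 20; LS_Plumbing rough-in = 20−10 = 10
LF_Electrical rough-in = LS_Flooring = 28; LS_Electrical rough-in = 28−13 = 15
LF_Roofing = min(LS_Electrical rough-in=15, LS_Plumbing rough-in=10, LS_HVAC install=16, LS_Insulation=17) = 10; LS_Roofing = 10−10 = 0
Slack_Electrical rough-in = LS_Electrical rough-in − ES_Electrical rough-in = 15 − 10 = 5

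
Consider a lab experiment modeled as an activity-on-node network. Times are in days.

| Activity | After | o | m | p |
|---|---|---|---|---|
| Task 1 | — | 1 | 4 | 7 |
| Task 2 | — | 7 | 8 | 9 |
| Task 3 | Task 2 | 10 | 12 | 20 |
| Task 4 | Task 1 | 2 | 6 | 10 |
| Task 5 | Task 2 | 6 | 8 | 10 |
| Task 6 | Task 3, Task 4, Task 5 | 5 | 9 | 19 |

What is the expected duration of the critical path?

31 days

te_Task 1 = (1 + 4·4 + 7)/6 = 24/6 = 4
te_Task 2 = (7 + 4·8 + 9)/6 = 48/6 = 8
te_Task 3 = (10 + 4·12 + 20)/6 = 78/6 = 13
te_Task 4 = (2 + 4·6 + 10)/6 = 36/6 = 6
te_Task 5 = (6 + 4·8 + 10)/6 = 48/6 = 8
te_Task 6 = (5 + 4·9 + 19)/6 = 60/6 = 10

Forward pass:
ES_Task 1 = 0; EF_Task 1 = 4
ES_Task 2 = 0; EF_Task 2 = 8
ES_Task 3 = 8; EF_Task 3 = 8+13 = 21
ES_Task 4 = 4; EF_Task 4 = 4+6 = 10
ES_Task 5 = 8; EF_Task 5 = 8+8 = 16
ES_Task 6 = max(EF_Task 3=21, EF_Task 4=10, EF_Task 5=16) = 21; EF_Task 6 = 21+10 = 31
Expected project duration μ = 31 days. Critical path: Task 2 → Task 3 → Task 6.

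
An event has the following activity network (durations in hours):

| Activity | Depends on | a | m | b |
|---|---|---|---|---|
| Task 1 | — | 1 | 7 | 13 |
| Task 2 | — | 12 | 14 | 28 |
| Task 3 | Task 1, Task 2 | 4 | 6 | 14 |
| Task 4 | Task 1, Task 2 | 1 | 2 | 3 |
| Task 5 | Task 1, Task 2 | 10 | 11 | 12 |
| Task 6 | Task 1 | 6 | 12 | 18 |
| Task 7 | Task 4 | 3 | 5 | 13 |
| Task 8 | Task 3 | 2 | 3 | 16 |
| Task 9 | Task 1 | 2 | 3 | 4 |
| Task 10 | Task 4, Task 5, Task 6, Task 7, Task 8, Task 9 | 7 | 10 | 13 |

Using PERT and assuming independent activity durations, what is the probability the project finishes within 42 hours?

te_Task 1 = (1 + 4·7 + 13)/6 = 42/6 = 7; σ²_Task 1 = ((13−1)/6)² = 4.000
te_Task 2 = (12 + 4·14 + 28)/6 = 96/6 = 16; σ²_Task 2 = ((28−12)/6)² = 7.111
te_Task 3 = (4 + 4·6 + 14)/6 = 42/6 = 7; σ²_Task 3 = ((14−4)/6)² = 2.778
te_Task 4 = (1 + 4·2 + 3)/6 = 12/6 = 2; σ²_Task 4 = ((3−1)/6)² = 0.111
te_Task 5 = (10 + 4·11 + 12)/6 = 66/6 = 11; σ²_Task 5 = ((12−10)/6)² = 0.111
te_Task 6 = (6 + 4·12 + 18)/6 = 72/6 = 12; σ²_Task 6 = ((18−6)/6)² = 4.000
te_Task 7 = (3 + 4·5 + 13)/6 = 36/6 = 6; σ²_Task 7 = ((13−3)/6)² = 2.778
te_Task 8 = (2 + 4·3 + 16)/6 = 30/6 = 5; σ²_Task 8 = ((16−2)/6)² = 5.444
te_Task 9 = (2 + 4·3 + 4)/6 = 18/6 = 3; σ²_Task 9 = ((4−2)/6)² = 0.111
te_Task 10 = (7 + 4·10 + 13)/6 = 60/6 = 10; σ²_Task 10 = ((13−7)/6)² = 1.000

Forward pass:
ES_Task 1 = 0; EF_Task 1 = 7
ES_Task 2 = 0; EF_Task 2 = 16
ES_Task 3 = max(EF_Task 1=7, EF_Task 2=16) = 16; EF_Task 3 = 16+7 = 23
ES_Task 4 = max(EF_Task 1=7, EF_Task 2=16) = 16; EF_Task 4 = 16+2 = 18
ES_Task 5 = max(EF_Task 1=7, EF_Task 2=16) = 16; EF_Task 5 = 16+11 = 27
ES_Task 6 = 7; EF_Task 6 = 7+12 = 19
ES_Task 7 = 18; EF_Task 7 = 18+6 = 24
ES_Task 8 = 23; EF_Task 8 = 23+5 = 28
ES_Task 9 = 7; EF_Task 9 = 7+3 = 10
ES_Task 10 = max(EF_Task 4=18, EF_Task 5=27, EF_Task 6=19, EF_Task 7=24, EF_Task 8=28, EF_Task 9=10) = 28; EF_Task 10 = 28+10 = 38
Expected project duration μ = 38 hours. Critical path: Task 2 → Task 3 → Task 8 → Task 10.

Variance along critical path = 7.111 + 2.778 + 5.444 + 1.000 = 16.333; σ = √16.333 = 4.041 hours.
Z = (42 − 38) / 4.041 = 0.990
P(T ≤ 42) = Φ(0.990) ≈ 0.839

0.839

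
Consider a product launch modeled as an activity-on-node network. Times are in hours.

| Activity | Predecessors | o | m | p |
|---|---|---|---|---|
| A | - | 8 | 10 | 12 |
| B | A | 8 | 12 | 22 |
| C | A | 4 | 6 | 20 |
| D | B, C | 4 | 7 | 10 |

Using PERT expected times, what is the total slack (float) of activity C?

5 hours

te_A = (8 + 4·10 + 12)/6 = 60/6 = 10
te_B = (8 + 4·12 + 22)/6 = 78/6 = 13
te_C = (4 + 4·6 + 20)/6 = 48/6 = 8
te_D = (4 + 4·7 + 10)/6 = 42/6 = 7

Forward pass:
ES_A = 0; EF_A = 10
ES_B = 10; EF_B = 10+13 = 23
ES_C = 10; EF_C = 10+8 = 18
ES_D = max(EF_B=23, EF_C=18) = 23; EF_D = 23+7 = 30
Expected project duration μ = 30 hours. Critical path: A → B → D.

Backward pass:
LF_D = 30; LS_D = 30−7 = 23
LF_C = LS_D = 23; LS_C = 23−8 = 15
LF_B = LS_D = 23; LS_B = 23−13 = 10
LF_A = min(LS_B=10, LS_C=15) = 10; LS_A = 10−10 = 0
Slack_C = LS_C − ES_C = 15 − 10 = 5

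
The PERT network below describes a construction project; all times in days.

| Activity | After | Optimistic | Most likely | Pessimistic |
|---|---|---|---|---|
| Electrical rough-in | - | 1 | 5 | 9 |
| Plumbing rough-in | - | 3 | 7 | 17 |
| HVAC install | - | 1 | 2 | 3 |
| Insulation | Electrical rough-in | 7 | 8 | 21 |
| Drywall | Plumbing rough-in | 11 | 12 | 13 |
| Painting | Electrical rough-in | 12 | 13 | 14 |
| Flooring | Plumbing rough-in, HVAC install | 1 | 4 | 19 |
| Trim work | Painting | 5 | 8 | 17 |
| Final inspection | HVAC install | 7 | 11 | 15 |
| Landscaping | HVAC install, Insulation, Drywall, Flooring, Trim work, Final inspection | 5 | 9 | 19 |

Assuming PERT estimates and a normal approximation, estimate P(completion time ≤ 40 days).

te_Electrical rough-in = (1 + 4·5 + 9)/6 = 30/6 = 5; σ²_Electrical rough-in = ((9−1)/6)² = 1.778
te_Plumbing rough-in = (3 + 4·7 + 17)/6 = 48/6 = 8; σ²_Plumbing rough-in = ((17−3)/6)² = 5.444
te_HVAC install = (1 + 4·2 + 3)/6 = 12/6 = 2; σ²_HVAC install = ((3−1)/6)² = 0.111
te_Insulation = (7 + 4·8 + 21)/6 = 60/6 = 10; σ²_Insulation = ((21−7)/6)² = 5.444
te_Drywall = (11 + 4·12 + 13)/6 = 72/6 = 12; σ²_Drywall = ((13−11)/6)² = 0.111
te_Painting = (12 + 4·13 + 14)/6 = 78/6 = 13; σ²_Painting = ((14−12)/6)² = 0.111
te_Flooring = (1 + 4·4 + 19)/6 = 36/6 = 6; σ²_Flooring = ((19−1)/6)² = 9.000
te_Trim work = (5 + 4·8 + 17)/6 = 54/6 = 9; σ²_Trim work = ((17−5)/6)² = 4.000
te_Final inspection = (7 + 4·11 + 15)/6 = 66/6 = 11; σ²_Final inspection = ((15−7)/6)² = 1.778
te_Landscaping = (5 + 4·9 + 19)/6 = 60/6 = 10; σ²_Landscaping = ((19−5)/6)² = 5.444

Forward pass:
ES_Electrical rough-in = 0; EF_Electrical rough-in = 5
ES_Plumbing rough-in = 0; EF_Plumbing rough-in = 8
ES_HVAC install = 0; EF_HVAC install = 2
ES_Insulation = 5; EF_Insulation = 5+10 = 15
ES_Drywall = 8; EF_Drywall = 8+12 = 20
ES_Painting = 5; EF_Painting = 5+13 = 18
ES_Flooring = max(EF_Plumbing rough-in=8, EF_HVAC install=2) = 8; EF_Flooring = 8+6 = 14
ES_Trim work = 18; EF_Trim work = 18+9 = 27
ES_Final inspection = 2; EF_Final inspection = 2+11 = 13
ES_Landscaping = max(EF_HVAC install=2, EF_Insulation=15, EF_Drywall=20, EF_Flooring=14, EF_Trim work=27, EF_Final inspection=13) = 27; EF_Landscaping = 27+10 = 37
Expected project duration μ = 37 days. Critical path: Electrical rough-in → Painting → Trim work → Landscaping.

Variance along critical path = 1.778 + 0.111 + 4.000 + 5.444 = 11.333; σ = √11.333 = 3.367 days.
Z = (40 − 37) / 3.367 = 0.891
P(T ≤ 40) = Φ(0.891) ≈ 0.814

0.814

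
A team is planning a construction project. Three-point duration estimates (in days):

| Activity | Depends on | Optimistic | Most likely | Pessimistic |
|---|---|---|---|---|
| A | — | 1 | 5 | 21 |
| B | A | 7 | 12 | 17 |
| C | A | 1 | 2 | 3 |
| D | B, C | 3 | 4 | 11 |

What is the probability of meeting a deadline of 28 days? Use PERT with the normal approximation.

0.844

te_A = (1 + 4·5 + 21)/6 = 42/6 = 7; σ²_A = ((21−1)/6)² = 11.111
te_B = (7 + 4·12 + 17)/6 = 72/6 = 12; σ²_B = ((17−7)/6)² = 2.778
te_C = (1 + 4·2 + 3)/6 = 12/6 = 2; σ²_C = ((3−1)/6)² = 0.111
te_D = (3 + 4·4 + 11)/6 = 30/6 = 5; σ²_D = ((11−3)/6)² = 1.778

Forward pass:
ES_A = 0; EF_A = 7
ES_B = 7; EF_B = 7+12 = 19
ES_C = 7; EF_C = 7+2 = 9
ES_D = max(EF_B=19, EF_C=9) = 19; EF_D = 19+5 = 24
Expected project duration μ = 24 days. Critical path: A → B → D.

Variance along critical path = 11.111 + 2.778 + 1.778 = 15.667; σ = √15.667 = 3.958 days.
Z = (28 − 24) / 3.958 = 1.011
P(T ≤ 28) = Φ(1.011) ≈ 0.844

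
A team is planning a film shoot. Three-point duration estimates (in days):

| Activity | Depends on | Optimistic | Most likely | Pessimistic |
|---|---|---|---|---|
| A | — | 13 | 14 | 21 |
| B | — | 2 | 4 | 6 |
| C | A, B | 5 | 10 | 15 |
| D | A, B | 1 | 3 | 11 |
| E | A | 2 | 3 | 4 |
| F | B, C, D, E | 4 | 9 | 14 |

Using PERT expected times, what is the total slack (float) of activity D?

te_A = (13 + 4·14 + 21)/6 = 90/6 = 15
te_B = (2 + 4·4 + 6)/6 = 24/6 = 4
te_C = (5 + 4·10 + 15)/6 = 60/6 = 10
te_D = (1 + 4·3 + 11)/6 = 24/6 = 4
te_E = (2 + 4·3 + 4)/6 = 18/6 = 3
te_F = (4 + 4·9 + 14)/6 = 54/6 = 9

Forward pass:
ES_A = 0; EF_A = 15
ES_B = 0; EF_B = 4
ES_C = max(EF_A=15, EF_B=4) = 15; EF_C = 15+10 = 25
ES_D = max(EF_A=15, EF_B=4) = 15; EF_D = 15+4 = 19
ES_E = 15; EF_E = 15+3 = 18
ES_F = max(EF_B=4, EF_C=25, EF_D=19, EF_E=18) = 25; EF_F = 25+9 = 34
Expected project duration μ = 34 days. Critical path: A → C → F.

Backward pass:
LF_F = 34; LS_F = 34−9 = 25
LF_E = LS_F = 25; LS_E = 25−3 = 22
LF_D = LS_F = 25; LS_D = 25−4 = 21
LF_C = LS_F = 25; LS_C = 25−10 = 15
LF_B = min(LS_C=15, LS_D=21, LS_F=25) = 15; LS_B = 15−4 = 11
LF_A = min(LS_C=15, LS_D=21, LS_E=22) = 15; LS_A = 15−15 = 0
Slack_D = LS_D − ES_D = 21 − 15 = 6

6 days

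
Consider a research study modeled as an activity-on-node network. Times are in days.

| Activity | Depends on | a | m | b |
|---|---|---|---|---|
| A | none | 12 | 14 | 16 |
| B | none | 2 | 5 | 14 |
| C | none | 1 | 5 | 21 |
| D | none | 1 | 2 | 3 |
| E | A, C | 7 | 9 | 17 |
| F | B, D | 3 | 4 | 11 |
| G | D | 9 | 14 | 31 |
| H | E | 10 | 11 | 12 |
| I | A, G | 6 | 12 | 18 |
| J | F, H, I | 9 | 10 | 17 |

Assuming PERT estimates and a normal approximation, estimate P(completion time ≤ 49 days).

te_A = (12 + 4·14 + 16)/6 = 84/6 = 14; σ²_A = ((16−12)/6)² = 0.444
te_B = (2 + 4·5 + 14)/6 = 36/6 = 6; σ²_B = ((14−2)/6)² = 4.000
te_C = (1 + 4·5 + 21)/6 = 42/6 = 7; σ²_C = ((21−1)/6)² = 11.111
te_D = (1 + 4·2 + 3)/6 = 12/6 = 2; σ²_D = ((3−1)/6)² = 0.111
te_E = (7 + 4·9 + 17)/6 = 60/6 = 10; σ²_E = ((17−7)/6)² = 2.778
te_F = (3 + 4·4 + 11)/6 = 30/6 = 5; σ²_F = ((11−3)/6)² = 1.778
te_G = (9 + 4·14 + 31)/6 = 96/6 = 16; σ²_G = ((31−9)/6)² = 13.444
te_H = (10 + 4·11 + 12)/6 = 66/6 = 11; σ²_H = ((12−10)/6)² = 0.111
te_I = (6 + 4·12 + 18)/6 = 72/6 = 12; σ²_I = ((18−6)/6)² = 4.000
te_J = (9 + 4·10 + 17)/6 = 66/6 = 11; σ²_J = ((17−9)/6)² = 1.778

Forward pass:
ES_A = 0; EF_A = 14
ES_B = 0; EF_B = 6
ES_C = 0; EF_C = 7
ES_D = 0; EF_D = 2
ES_E = max(EF_A=14, EF_C=7) = 14; EF_E = 14+10 = 24
ES_F = max(EF_B=6, EF_D=2) = 6; EF_F = 6+5 = 11
ES_G = 2; EF_G = 2+16 = 18
ES_H = 24; EF_H = 24+11 = 35
ES_I = max(EF_A=14, EF_G=18) = 18; EF_I = 18+12 = 30
ES_J = max(EF_F=11, EF_H=35, EF_I=30) = 35; EF_J = 35+11 = 46
Expected project duration μ = 46 days. Critical path: A → E → H → J.

Variance along critical path = 0.444 + 2.778 + 0.111 + 1.778 = 5.111; σ = √5.111 = 2.261 days.
Z = (49 − 46) / 2.261 = 1.327
P(T ≤ 49) = Φ(1.327) ≈ 0.908

0.908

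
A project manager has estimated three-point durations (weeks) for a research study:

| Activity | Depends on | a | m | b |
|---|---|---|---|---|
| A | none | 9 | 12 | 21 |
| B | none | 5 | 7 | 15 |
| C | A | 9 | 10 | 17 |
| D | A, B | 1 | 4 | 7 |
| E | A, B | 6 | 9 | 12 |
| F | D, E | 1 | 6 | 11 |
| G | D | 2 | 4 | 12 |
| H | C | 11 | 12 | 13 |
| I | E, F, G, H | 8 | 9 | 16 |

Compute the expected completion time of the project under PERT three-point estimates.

46 weeks

te_A = (9 + 4·12 + 21)/6 = 78/6 = 13
te_B = (5 + 4·7 + 15)/6 = 48/6 = 8
te_C = (9 + 4·10 + 17)/6 = 66/6 = 11
te_D = (1 + 4·4 + 7)/6 = 24/6 = 4
te_E = (6 + 4·9 + 12)/6 = 54/6 = 9
te_F = (1 + 4·6 + 11)/6 = 36/6 = 6
te_G = (2 + 4·4 + 12)/6 = 30/6 = 5
te_H = (11 + 4·12 + 13)/6 = 72/6 = 12
te_I = (8 + 4·9 + 16)/6 = 60/6 = 10

Forward pass:
ES_A = 0; EF_A = 13
ES_B = 0; EF_B = 8
ES_C = 13; EF_C = 13+11 = 24
ES_D = max(EF_A=13, EF_B=8) = 13; EF_D = 13+4 = 17
ES_E = max(EF_A=13, EF_B=8) = 13; EF_E = 13+9 = 22
ES_F = max(EF_D=17, EF_E=22) = 22; EF_F = 22+6 = 28
ES_G = 17; EF_G = 17+5 = 22
ES_H = 24; EF_H = 24+12 = 36
ES_I = max(EF_E=22, EF_F=28, EF_G=22, EF_H=36) = 36; EF_I = 36+10 = 46
Expected project duration μ = 46 weeks. Critical path: A → C → H → I.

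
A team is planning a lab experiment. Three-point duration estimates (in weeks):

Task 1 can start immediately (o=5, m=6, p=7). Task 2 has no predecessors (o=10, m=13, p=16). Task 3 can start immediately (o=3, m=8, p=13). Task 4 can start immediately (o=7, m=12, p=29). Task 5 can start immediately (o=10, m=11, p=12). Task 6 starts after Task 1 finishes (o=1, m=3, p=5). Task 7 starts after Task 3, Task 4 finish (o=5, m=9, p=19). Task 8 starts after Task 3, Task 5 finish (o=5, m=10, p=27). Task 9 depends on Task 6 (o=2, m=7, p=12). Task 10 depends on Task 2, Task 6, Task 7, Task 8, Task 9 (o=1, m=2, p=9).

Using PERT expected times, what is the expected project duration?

te_Task 1 = (5 + 4·6 + 7)/6 = 36/6 = 6
te_Task 2 = (10 + 4·13 + 16)/6 = 78/6 = 13
te_Task 3 = (3 + 4·8 + 13)/6 = 48/6 = 8
te_Task 4 = (7 + 4·12 + 29)/6 = 84/6 = 14
te_Task 5 = (10 + 4·11 + 12)/6 = 66/6 = 11
te_Task 6 = (1 + 4·3 + 5)/6 = 18/6 = 3
te_Task 7 = (5 + 4·9 + 19)/6 = 60/6 = 10
te_Task 8 = (5 + 4·10 + 27)/6 = 72/6 = 12
te_Task 9 = (2 + 4·7 + 12)/6 = 42/6 = 7
te_Task 10 = (1 + 4·2 + 9)/6 = 18/6 = 3

Forward pass:
ES_Task 1 = 0; EF_Task 1 = 6
ES_Task 2 = 0; EF_Task 2 = 13
ES_Task 3 = 0; EF_Task 3 = 8
ES_Task 4 = 0; EF_Task 4 = 14
ES_Task 5 = 0; EF_Task 5 = 11
ES_Task 6 = 6; EF_Task 6 = 6+3 = 9
ES_Task 7 = max(EF_Task 3=8, EF_Task 4=14) = 14; EF_Task 7 = 14+10 = 24
ES_Task 8 = max(EF_Task 3=8, EF_Task 5=11) = 11; EF_Task 8 = 11+12 = 23
ES_Task 9 = 9; EF_Task 9 = 9+7 = 16
ES_Task 10 = max(EF_Task 2=13, EF_Task 6=9, EF_Task 7=24, EF_Task 8=23, EF_Task 9=16) = 24; EF_Task 10 = 24+3 = 27
Expected project duration μ = 27 weeks. Critical path: Task 4 → Task 7 → Task 10.

27 weeks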